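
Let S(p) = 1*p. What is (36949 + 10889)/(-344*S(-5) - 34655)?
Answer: -6834/4705 ≈ -1.4525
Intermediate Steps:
S(p) = p
(36949 + 10889)/(-344*S(-5) - 34655) = (36949 + 10889)/(-344*(-5) - 34655) = 47838/(1720 - 34655) = 47838/(-32935) = 47838*(-1/32935) = -6834/4705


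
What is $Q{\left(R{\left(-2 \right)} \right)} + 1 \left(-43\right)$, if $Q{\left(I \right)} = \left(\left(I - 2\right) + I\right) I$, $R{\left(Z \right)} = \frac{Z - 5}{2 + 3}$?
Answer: $- \frac{907}{25} \approx -36.28$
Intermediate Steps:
$R{\left(Z \right)} = -1 + \frac{Z}{5}$ ($R{\left(Z \right)} = \frac{-5 + Z}{5} = \left(-5 + Z\right) \frac{1}{5} = -1 + \frac{Z}{5}$)
$Q{\left(I \right)} = I \left(-2 + 2 I\right)$ ($Q{\left(I \right)} = \left(\left(I - 2\right) + I\right) I = \left(\left(-2 + I\right) + I\right) I = \left(-2 + 2 I\right) I = I \left(-2 + 2 I\right)$)
$Q{\left(R{\left(-2 \right)} \right)} + 1 \left(-43\right) = 2 \left(-1 + \frac{1}{5} \left(-2\right)\right) \left(-1 + \left(-1 + \frac{1}{5} \left(-2\right)\right)\right) + 1 \left(-43\right) = 2 \left(-1 - \frac{2}{5}\right) \left(-1 - \frac{7}{5}\right) - 43 = 2 \left(- \frac{7}{5}\right) \left(-1 - \frac{7}{5}\right) - 43 = 2 \left(- \frac{7}{5}\right) \left(- \frac{12}{5}\right) - 43 = \frac{168}{25} - 43 = - \frac{907}{25}$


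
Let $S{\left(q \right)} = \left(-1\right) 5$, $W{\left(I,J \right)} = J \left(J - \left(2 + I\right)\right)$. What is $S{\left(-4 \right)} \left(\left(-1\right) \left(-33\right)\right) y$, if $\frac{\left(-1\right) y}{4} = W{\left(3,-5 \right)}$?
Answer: $33000$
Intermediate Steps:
$W{\left(I,J \right)} = J \left(-2 + J - I\right)$
$S{\left(q \right)} = -5$
$y = -200$ ($y = - 4 \left(- 5 \left(-2 - 5 - 3\right)\right) = - 4 \left(\left(-5\right) \left(-10\right)\right) = \left(-4\right) 50 = -200$)
$S{\left(-4 \right)} \left(\left(-1\right) \left(-33\right)\right) y = - 5 \left(\left(-1\right) \left(-33\right)\right) \left(-200\right) = \left(-5\right) 33 \left(-200\right) = \left(-165\right) \left(-200\right) = 33000$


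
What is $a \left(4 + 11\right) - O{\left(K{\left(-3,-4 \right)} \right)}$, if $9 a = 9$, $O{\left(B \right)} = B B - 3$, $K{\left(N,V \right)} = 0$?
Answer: $18$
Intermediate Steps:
$O{\left(B \right)} = -3 + B^{2}$ ($O{\left(B \right)} = B^{2} - 3 = -3 + B^{2}$)
$a = 1$ ($a = \frac{1}{9} \cdot 9 = 1$)
$a \left(4 + 11\right) - O{\left(K{\left(-3,-4 \right)} \right)} = 1 \left(4 + 11\right) - \left(-3 + 0^{2}\right) = 1 \cdot 15 - \left(-3 + 0\right) = 15 - -3 = 15 + 3 = 18$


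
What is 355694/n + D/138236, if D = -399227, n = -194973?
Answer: -127008201655/26952287628 ≈ -4.7123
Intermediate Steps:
355694/n + D/138236 = 355694/(-194973) - 399227/138236 = 355694*(-1/194973) - 399227*1/138236 = -355694/194973 - 399227/138236 = -127008201655/26952287628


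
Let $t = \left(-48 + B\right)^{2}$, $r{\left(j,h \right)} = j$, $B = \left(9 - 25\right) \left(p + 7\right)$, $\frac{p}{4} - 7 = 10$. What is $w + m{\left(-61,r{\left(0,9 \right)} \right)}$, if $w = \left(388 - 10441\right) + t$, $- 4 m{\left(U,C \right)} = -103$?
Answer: $\frac{6189907}{4} \approx 1.5475 \cdot 10^{6}$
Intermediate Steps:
$p = 68$ ($p = 28 + 4 \cdot 10 = 28 + 40 = 68$)
$B = -1200$ ($B = \left(9 - 25\right) \left(68 + 7\right) = \left(-16\right) 75 = -1200$)
$t = 1557504$ ($t = \left(-48 - 1200\right)^{2} = \left(-1248\right)^{2} = 1557504$)
$m{\left(U,C \right)} = \frac{103}{4}$ ($m{\left(U,C \right)} = \left(- \frac{1}{4}\right) \left(-103\right) = \frac{103}{4}$)
$w = 1547451$ ($w = \left(388 - 10441\right) + 1557504 = -10053 + 1557504 = 1547451$)
$w + m{\left(-61,r{\left(0,9 \right)} \right)} = 1547451 + \frac{103}{4} = \frac{6189907}{4}$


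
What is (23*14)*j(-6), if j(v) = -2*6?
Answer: -3864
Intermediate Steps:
j(v) = -12
(23*14)*j(-6) = (23*14)*(-12) = 322*(-12) = -3864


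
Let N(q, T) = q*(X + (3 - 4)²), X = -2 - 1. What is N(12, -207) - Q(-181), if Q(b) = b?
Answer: 157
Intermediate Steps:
X = -3
N(q, T) = -2*q (N(q, T) = q*(-3 + (3 - 4)²) = q*(-3 + (-1)²) = q*(-3 + 1) = q*(-2) = -2*q)
N(12, -207) - Q(-181) = -2*12 - 1*(-181) = -24 + 181 = 157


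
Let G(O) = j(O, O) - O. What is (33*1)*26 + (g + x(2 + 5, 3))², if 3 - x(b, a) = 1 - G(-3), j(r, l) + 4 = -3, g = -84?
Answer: 8254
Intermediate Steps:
j(r, l) = -7 (j(r, l) = -4 - 3 = -7)
G(O) = -7 - O
x(b, a) = -2 (x(b, a) = 3 - (1 - (-7 - 1*(-3))) = 3 - (1 - (-7 + 3)) = 3 - (1 - 1*(-4)) = 3 - (1 + 4) = 3 - 1*5 = 3 - 5 = -2)
(33*1)*26 + (g + x(2 + 5, 3))² = (33*1)*26 + (-84 - 2)² = 33*26 + (-86)² = 858 + 7396 = 8254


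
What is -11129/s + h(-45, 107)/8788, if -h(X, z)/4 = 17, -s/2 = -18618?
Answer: -25083425/81807492 ≈ -0.30662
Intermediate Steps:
s = 37236 (s = -2*(-18618) = 37236)
h(X, z) = -68 (h(X, z) = -4*17 = -68)
-11129/s + h(-45, 107)/8788 = -11129/37236 - 68/8788 = -11129*1/37236 - 68*1/8788 = -11129/37236 - 17/2197 = -25083425/81807492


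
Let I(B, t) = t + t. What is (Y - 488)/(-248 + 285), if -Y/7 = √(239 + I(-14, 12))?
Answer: -488/37 - 7*√263/37 ≈ -16.257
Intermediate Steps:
I(B, t) = 2*t
Y = -7*√263 (Y = -7*√(239 + 2*12) = -7*√(239 + 24) = -7*√263 ≈ -113.52)
(Y - 488)/(-248 + 285) = (-7*√263 - 488)/(-248 + 285) = (-488 - 7*√263)/37 = (-488 - 7*√263)*(1/37) = -488/37 - 7*√263/37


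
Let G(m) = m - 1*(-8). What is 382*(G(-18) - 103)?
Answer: -43166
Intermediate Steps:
G(m) = 8 + m (G(m) = m + 8 = 8 + m)
382*(G(-18) - 103) = 382*((8 - 18) - 103) = 382*(-10 - 103) = 382*(-113) = -43166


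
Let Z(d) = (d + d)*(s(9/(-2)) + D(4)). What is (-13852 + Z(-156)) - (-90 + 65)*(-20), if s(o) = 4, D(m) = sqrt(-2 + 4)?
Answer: -15600 - 312*sqrt(2) ≈ -16041.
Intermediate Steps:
D(m) = sqrt(2)
Z(d) = 2*d*(4 + sqrt(2)) (Z(d) = (d + d)*(4 + sqrt(2)) = (2*d)*(4 + sqrt(2)) = 2*d*(4 + sqrt(2)))
(-13852 + Z(-156)) - (-90 + 65)*(-20) = (-13852 + 2*(-156)*(4 + sqrt(2))) - (-90 + 65)*(-20) = (-13852 + (-1248 - 312*sqrt(2))) - (-25)*(-20) = (-15100 - 312*sqrt(2)) - 1*500 = (-15100 - 312*sqrt(2)) - 500 = -15600 - 312*sqrt(2)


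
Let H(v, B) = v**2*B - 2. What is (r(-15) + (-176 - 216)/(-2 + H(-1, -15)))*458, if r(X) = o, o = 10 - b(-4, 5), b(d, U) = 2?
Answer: 249152/19 ≈ 13113.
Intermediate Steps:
H(v, B) = -2 + B*v**2 (H(v, B) = B*v**2 - 2 = -2 + B*v**2)
o = 8 (o = 10 - 1*2 = 10 - 2 = 8)
r(X) = 8
(r(-15) + (-176 - 216)/(-2 + H(-1, -15)))*458 = (8 + (-176 - 216)/(-2 + (-2 - 15*(-1)**2)))*458 = (8 - 392/(-2 + (-2 - 15*1)))*458 = (8 - 392/(-2 + (-2 - 15)))*458 = (8 - 392/(-2 - 17))*458 = (8 - 392/(-19))*458 = (8 - 392*(-1/19))*458 = (8 + 392/19)*458 = (544/19)*458 = 249152/19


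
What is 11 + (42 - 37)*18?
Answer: 101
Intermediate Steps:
11 + (42 - 37)*18 = 11 + 5*18 = 11 + 90 = 101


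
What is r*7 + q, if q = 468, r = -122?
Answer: -386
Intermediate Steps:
r*7 + q = -122*7 + 468 = -854 + 468 = -386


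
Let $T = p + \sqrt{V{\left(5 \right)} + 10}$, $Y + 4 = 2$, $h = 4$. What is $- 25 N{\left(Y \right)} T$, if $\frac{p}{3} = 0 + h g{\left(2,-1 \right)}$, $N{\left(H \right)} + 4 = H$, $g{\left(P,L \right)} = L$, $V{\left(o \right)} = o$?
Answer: $-1800 + 150 \sqrt{15} \approx -1219.1$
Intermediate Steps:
$Y = -2$ ($Y = -4 + 2 = -2$)
$N{\left(H \right)} = -4 + H$
$p = -12$ ($p = 3 \left(0 + 4 \left(-1\right)\right) = 3 \left(0 - 4\right) = 3 \left(-4\right) = -12$)
$T = -12 + \sqrt{15}$ ($T = -12 + \sqrt{5 + 10} = -12 + \sqrt{15} \approx -8.127$)
$- 25 N{\left(Y \right)} T = - 25 \left(-4 - 2\right) \left(-12 + \sqrt{15}\right) = \left(-25\right) \left(-6\right) \left(-12 + \sqrt{15}\right) = 150 \left(-12 + \sqrt{15}\right) = -1800 + 150 \sqrt{15}$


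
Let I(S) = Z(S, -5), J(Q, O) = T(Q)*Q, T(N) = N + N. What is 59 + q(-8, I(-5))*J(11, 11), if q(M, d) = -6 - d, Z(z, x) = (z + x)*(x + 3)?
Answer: -6233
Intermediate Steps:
Z(z, x) = (3 + x)*(x + z) (Z(z, x) = (x + z)*(3 + x) = (3 + x)*(x + z))
T(N) = 2*N
J(Q, O) = 2*Q**2 (J(Q, O) = (2*Q)*Q = 2*Q**2)
I(S) = 10 - 2*S (I(S) = (-5)**2 + 3*(-5) + 3*S - 5*S = 25 - 15 + 3*S - 5*S = 10 - 2*S)
59 + q(-8, I(-5))*J(11, 11) = 59 + (-6 - (10 - 2*(-5)))*(2*11**2) = 59 + (-6 - (10 + 10))*(2*121) = 59 + (-6 - 1*20)*242 = 59 + (-6 - 20)*242 = 59 - 26*242 = 59 - 6292 = -6233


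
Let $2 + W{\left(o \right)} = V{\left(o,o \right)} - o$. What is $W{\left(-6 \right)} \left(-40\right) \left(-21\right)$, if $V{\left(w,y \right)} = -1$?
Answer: $2520$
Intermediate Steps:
$W{\left(o \right)} = -3 - o$ ($W{\left(o \right)} = -2 - \left(1 + o\right) = -3 - o$)
$W{\left(-6 \right)} \left(-40\right) \left(-21\right) = \left(-3 - -6\right) \left(-40\right) \left(-21\right) = \left(-3 + 6\right) \left(-40\right) \left(-21\right) = 3 \left(-40\right) \left(-21\right) = \left(-120\right) \left(-21\right) = 2520$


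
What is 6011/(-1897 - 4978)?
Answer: -6011/6875 ≈ -0.87433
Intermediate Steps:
6011/(-1897 - 4978) = 6011/(-6875) = 6011*(-1/6875) = -6011/6875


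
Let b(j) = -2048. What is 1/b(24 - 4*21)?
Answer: -1/2048 ≈ -0.00048828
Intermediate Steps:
1/b(24 - 4*21) = 1/(-2048) = -1/2048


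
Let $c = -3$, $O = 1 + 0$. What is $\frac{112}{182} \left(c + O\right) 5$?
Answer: $- \frac{80}{13} \approx -6.1538$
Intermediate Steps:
$O = 1$
$\frac{112}{182} \left(c + O\right) 5 = \frac{112}{182} \left(-3 + 1\right) 5 = 112 \cdot \frac{1}{182} \left(\left(-2\right) 5\right) = \frac{8}{13} \left(-10\right) = - \frac{80}{13}$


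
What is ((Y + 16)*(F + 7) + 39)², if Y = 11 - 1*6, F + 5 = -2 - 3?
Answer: 576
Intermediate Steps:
F = -10 (F = -5 + (-2 - 3) = -5 - 5 = -10)
Y = 5 (Y = 11 - 6 = 5)
((Y + 16)*(F + 7) + 39)² = ((5 + 16)*(-10 + 7) + 39)² = (21*(-3) + 39)² = (-63 + 39)² = (-24)² = 576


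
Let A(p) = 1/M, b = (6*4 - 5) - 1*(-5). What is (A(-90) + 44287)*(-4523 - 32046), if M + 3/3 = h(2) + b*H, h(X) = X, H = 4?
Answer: -1619531680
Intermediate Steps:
b = 24 (b = (24 - 5) + 5 = 19 + 5 = 24)
M = 97 (M = -1 + (2 + 24*4) = -1 + (2 + 96) = -1 + 98 = 97)
A(p) = 1/97
(A(-90) + 44287)*(-4523 - 32046) = (1/97 + 44287)*(-4523 - 32046) = (4295840/97)*(-36569) = -1619531680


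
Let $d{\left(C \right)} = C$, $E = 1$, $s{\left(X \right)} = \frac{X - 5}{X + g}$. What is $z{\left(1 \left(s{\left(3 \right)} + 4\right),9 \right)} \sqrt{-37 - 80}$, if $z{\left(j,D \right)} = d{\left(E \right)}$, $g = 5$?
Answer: $3 i \sqrt{13} \approx 10.817 i$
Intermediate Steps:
$s{\left(X \right)} = \frac{-5 + X}{5 + X}$ ($s{\left(X \right)} = \frac{X - 5}{X + 5} = \frac{-5 + X}{5 + X}$)
$z{\left(j,D \right)} = 1$
$z{\left(1 \left(s{\left(3 \right)} + 4\right),9 \right)} \sqrt{-37 - 80} = 1 \sqrt{-37 - 80} = 1 \sqrt{-117} = 1 \cdot 3 i \sqrt{13} = 3 i \sqrt{13}$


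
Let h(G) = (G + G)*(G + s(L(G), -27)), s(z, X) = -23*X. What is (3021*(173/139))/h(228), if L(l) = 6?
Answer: 9169/944088 ≈ 0.0097120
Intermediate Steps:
h(G) = 2*G*(621 + G) (h(G) = (G + G)*(G - 23*(-27)) = (2*G)*(G + 621) = (2*G)*(621 + G) = 2*G*(621 + G))
(3021*(173/139))/h(228) = (3021*(173/139))/((2*228*(621 + 228))) = (3021*(173*(1/139)))/((2*228*849)) = (3021*(173/139))/387144 = (522633/139)*(1/387144) = 9169/944088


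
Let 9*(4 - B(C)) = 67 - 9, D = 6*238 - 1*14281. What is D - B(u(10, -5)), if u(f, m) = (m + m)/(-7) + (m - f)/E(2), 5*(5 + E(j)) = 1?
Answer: -115655/9 ≈ -12851.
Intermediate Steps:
E(j) = -24/5 (E(j) = -5 + (1/5)*1 = -5 + 1/5 = -24/5)
D = -12853 (D = 1428 - 14281 = -12853)
u(f, m) = -83*m/168 + 5*f/24 (u(f, m) = (m + m)/(-7) + (m - f)/(-24/5) = (2*m)*(-1/7) + (m - f)*(-5/24) = -2*m/7 + (-5*m/24 + 5*f/24) = -83*m/168 + 5*f/24)
B(C) = -22/9 (B(C) = 4 - (67 - 9)/9 = 4 - 1/9*58 = 4 - 58/9 = -22/9)
D - B(u(10, -5)) = -12853 - 1*(-22/9) = -12853 + 22/9 = -115655/9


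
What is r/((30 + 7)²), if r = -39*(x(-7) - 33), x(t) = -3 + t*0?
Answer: 1404/1369 ≈ 1.0256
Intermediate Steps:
x(t) = -3 (x(t) = -3 + 0 = -3)
r = 1404 (r = -39*(-3 - 33) = -39*(-36) = 1404)
r/((30 + 7)²) = 1404/((30 + 7)²) = 1404/(37²) = 1404/1369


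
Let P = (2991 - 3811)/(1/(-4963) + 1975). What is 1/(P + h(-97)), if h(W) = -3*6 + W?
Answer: -2450481/282822730 ≈ -0.0086644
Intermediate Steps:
h(W) = -18 + W
P = -1017415/2450481 (P = -820/(-1/4963 + 1975) = -820/9801924/4963 = -820*4963/9801924 = -1017415/2450481 ≈ -0.41519)
1/(P + h(-97)) = 1/(-1017415/2450481 + (-18 - 97)) = 1/(-1017415/2450481 - 115) = 1/(-282822730/2450481) = -2450481/282822730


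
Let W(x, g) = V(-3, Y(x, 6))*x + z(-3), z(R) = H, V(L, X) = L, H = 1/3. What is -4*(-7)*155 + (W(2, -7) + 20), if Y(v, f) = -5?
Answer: 13063/3 ≈ 4354.3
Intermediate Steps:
H = ⅓ ≈ 0.33333
z(R) = ⅓
W(x, g) = ⅓ - 3*x (W(x, g) = -3*x + ⅓ = ⅓ - 3*x)
-4*(-7)*155 + (W(2, -7) + 20) = -4*(-7)*155 + ((⅓ - 3*2) + 20) = 28*155 + ((⅓ - 6) + 20) = 4340 + (-17/3 + 20) = 4340 + 43/3 = 13063/3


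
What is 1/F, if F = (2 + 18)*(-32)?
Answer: -1/640 ≈ -0.0015625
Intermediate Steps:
F = -640 (F = 20*(-32) = -640)
1/F = 1/(-640) = -1/640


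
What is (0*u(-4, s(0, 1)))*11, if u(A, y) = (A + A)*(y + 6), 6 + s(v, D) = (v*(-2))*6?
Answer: 0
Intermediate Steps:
s(v, D) = -6 - 12*v (s(v, D) = -6 + (v*(-2))*6 = -6 - 2*v*6 = -6 - 12*v)
u(A, y) = 2*A*(6 + y) (u(A, y) = (2*A)*(6 + y) = 2*A*(6 + y))
(0*u(-4, s(0, 1)))*11 = (0*(2*(-4)*(6 + (-6 - 12*0))))*11 = (0*(2*(-4)*(6 + (-6 + 0))))*11 = (0*(2*(-4)*(6 - 6)))*11 = (0*(2*(-4)*0))*11 = (0*0)*11 = 0*11 = 0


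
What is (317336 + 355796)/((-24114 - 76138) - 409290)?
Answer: -17714/13409 ≈ -1.3211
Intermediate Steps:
(317336 + 355796)/((-24114 - 76138) - 409290) = 673132/(-100252 - 409290) = 673132/(-509542) = 673132*(-1/509542) = -17714/13409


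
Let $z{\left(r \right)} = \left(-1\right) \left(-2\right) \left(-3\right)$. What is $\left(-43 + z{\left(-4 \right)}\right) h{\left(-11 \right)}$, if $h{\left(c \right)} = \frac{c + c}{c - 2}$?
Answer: $- \frac{1078}{13} \approx -82.923$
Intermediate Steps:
$z{\left(r \right)} = -6$ ($z{\left(r \right)} = 2 \left(-3\right) = -6$)
$h{\left(c \right)} = \frac{2 c}{-2 + c}$
$\left(-43 + z{\left(-4 \right)}\right) h{\left(-11 \right)} = \left(-43 - 6\right) 2 \left(-11\right) \frac{1}{-2 - 11} = - 49 \cdot 2 \left(-11\right) \frac{1}{-13} = - 49 \cdot 2 \left(-11\right) \left(- \frac{1}{13}\right) = \left(-49\right) \frac{22}{13} = - \frac{1078}{13}$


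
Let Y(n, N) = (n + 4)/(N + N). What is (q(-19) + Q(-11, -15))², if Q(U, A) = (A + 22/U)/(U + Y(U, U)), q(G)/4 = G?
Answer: 305760196/55225 ≈ 5536.6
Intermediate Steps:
Y(n, N) = (4 + n)/(2*N) (Y(n, N) = (4 + n)/((2*N)) = (4 + n)*(1/(2*N)) = (4 + n)/(2*N))
q(G) = 4*G
Q(U, A) = (A + 22/U)/(U + (4 + U)/(2*U))
(q(-19) + Q(-11, -15))² = (4*(-19) + 2*(22 - 15*(-11))/(4 - 11 + 2*(-11)²))² = (-76 + 2*(22 + 165)/(4 - 11 + 2*121))² = (-76 + 2*187/(4 - 11 + 242))² = (-76 + 2*187/235)² = (-76 + 2*(1/235)*187)² = (-76 + 374/235)² = (-17486/235)² = 305760196/55225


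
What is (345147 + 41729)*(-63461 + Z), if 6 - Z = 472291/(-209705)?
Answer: -5147910744855984/209705 ≈ -2.4548e+10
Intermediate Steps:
Z = 1730521/209705 (Z = 6 - 472291/(-209705) = 6 - 472291*(-1)/209705 = 6 - 1*(-472291/209705) = 6 + 472291/209705 = 1730521/209705 ≈ 8.2522)
(345147 + 41729)*(-63461 + Z) = (345147 + 41729)*(-63461 + 1730521/209705) = 386876*(-13306358484/209705) = -5147910744855984/209705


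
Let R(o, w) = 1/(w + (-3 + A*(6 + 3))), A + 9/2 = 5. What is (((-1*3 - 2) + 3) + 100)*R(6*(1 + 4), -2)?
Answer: -196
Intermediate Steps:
A = ½ (A = -9/2 + 5 = ½ ≈ 0.50000)
R(o, w) = 1/(3/2 + w) (R(o, w) = 1/(w + (-3 + (6 + 3)/2)) = 1/(w + (-3 + (½)*9)) = 1/(w + (-3 + 9/2)) = 1/(w + 3/2) = 1/(3/2 + w))
(((-1*3 - 2) + 3) + 100)*R(6*(1 + 4), -2) = (((-1*3 - 2) + 3) + 100)*(2/(3 + 2*(-2))) = (((-3 - 2) + 3) + 100)*(2/(3 - 4)) = ((-5 + 3) + 100)*(2/(-1)) = (-2 + 100)*(2*(-1)) = 98*(-2) = -196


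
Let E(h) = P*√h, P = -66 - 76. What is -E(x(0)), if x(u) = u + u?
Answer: 0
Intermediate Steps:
P = -142
x(u) = 2*u
E(h) = -142*√h
-E(x(0)) = -(-142)*√(2*0) = -(-142)*√0 = -(-142)*0 = -1*0 = 0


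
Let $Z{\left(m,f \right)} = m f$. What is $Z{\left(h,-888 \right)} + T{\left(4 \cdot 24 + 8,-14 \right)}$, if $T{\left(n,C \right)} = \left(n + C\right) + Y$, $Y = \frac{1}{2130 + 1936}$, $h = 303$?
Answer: $- \frac{1093648283}{4066} \approx -2.6897 \cdot 10^{5}$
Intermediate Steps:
$Y = \frac{1}{4066} \approx 0.00024594$
$T{\left(n,C \right)} = \frac{1}{4066} + C + n$ ($T{\left(n,C \right)} = \left(n + C\right) + \frac{1}{4066} = \left(C + n\right) + \frac{1}{4066} = \frac{1}{4066} + C + n$)
$Z{\left(m,f \right)} = f m$
$Z{\left(h,-888 \right)} + T{\left(4 \cdot 24 + 8,-14 \right)} = \left(-888\right) 303 + \left(\frac{1}{4066} - 14 + \left(4 \cdot 24 + 8\right)\right) = -269064 + \left(\frac{1}{4066} - 14 + \left(96 + 8\right)\right) = -269064 + \left(\frac{1}{4066} - 14 + 104\right) = -269064 + \frac{365941}{4066} = - \frac{1093648283}{4066}$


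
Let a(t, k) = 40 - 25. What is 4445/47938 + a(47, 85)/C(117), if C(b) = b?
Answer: 413045/1869582 ≈ 0.22093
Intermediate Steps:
a(t, k) = 15
4445/47938 + a(47, 85)/C(117) = 4445/47938 + 15/117 = 4445*(1/47938) + 15*(1/117) = 4445/47938 + 5/39 = 413045/1869582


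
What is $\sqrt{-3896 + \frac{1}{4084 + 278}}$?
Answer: $\frac{i \sqrt{74129359062}}{4362} \approx 62.418 i$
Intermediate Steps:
$\sqrt{-3896 + \frac{1}{4084 + 278}} = \sqrt{-3896 + \frac{1}{4362}} = \sqrt{- \frac{16994351}{4362}} = \frac{i \sqrt{74129359062}}{4362}$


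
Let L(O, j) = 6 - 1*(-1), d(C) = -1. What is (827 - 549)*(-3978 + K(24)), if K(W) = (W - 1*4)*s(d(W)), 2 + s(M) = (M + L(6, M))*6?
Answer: -916844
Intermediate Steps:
L(O, j) = 7 (L(O, j) = 6 + 1 = 7)
s(M) = 40 + 6*M (s(M) = -2 + (M + 7)*6 = -2 + (7 + M)*6 = -2 + (42 + 6*M) = 40 + 6*M)
K(W) = -136 + 34*W (K(W) = (W - 1*4)*(40 + 6*(-1)) = (W - 4)*(40 - 6) = (-4 + W)*34 = -136 + 34*W)
(827 - 549)*(-3978 + K(24)) = (827 - 549)*(-3978 + (-136 + 34*24)) = 278*(-3978 + (-136 + 816)) = 278*(-3978 + 680) = 278*(-3298) = -916844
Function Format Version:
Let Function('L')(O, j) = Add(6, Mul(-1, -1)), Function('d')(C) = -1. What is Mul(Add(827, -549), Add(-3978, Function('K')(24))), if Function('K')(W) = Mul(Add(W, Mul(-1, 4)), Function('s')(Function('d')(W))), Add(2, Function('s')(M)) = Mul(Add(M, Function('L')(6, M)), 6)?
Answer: -916844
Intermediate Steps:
Function('L')(O, j) = 7 (Function('L')(O, j) = Add(6, 1) = 7)
Function('s')(M) = Add(40, Mul(6, M)) (Function('s')(M) = Add(-2, Mul(Add(M, 7), 6)) = Add(-2, Mul(Add(7, M), 6)) = Add(-2, Add(42, Mul(6, M))) = Add(40, Mul(6, M)))
Function('K')(W) = Add(-136, Mul(34, W)) (Function('K')(W) = Mul(Add(W, Mul(-1, 4)), Add(40, Mul(6, -1))) = Mul(Add(W, -4), Add(40, -6)) = Mul(Add(-4, W), 34) = Add(-136, Mul(34, W)))
Mul(Add(827, -549), Add(-3978, Function('K')(24))) = Mul(Add(827, -549), Add(-3978, Add(-136, Mul(34, 24)))) = Mul(278, Add(-3978, Add(-136, 816))) = Mul(278, Add(-3978, 680)) = Mul(278, -3298) = -916844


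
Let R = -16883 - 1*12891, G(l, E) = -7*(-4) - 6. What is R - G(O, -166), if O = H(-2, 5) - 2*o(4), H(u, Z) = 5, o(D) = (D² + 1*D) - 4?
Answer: -29796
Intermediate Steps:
o(D) = -4 + D + D² (o(D) = (D² + D) - 4 = (D + D²) - 4 = -4 + D + D²)
O = -27 (O = 5 - 2*(-4 + 4 + 4²) = 5 - 2*(-4 + 4 + 16) = 5 - 2*16 = 5 - 32 = -27)
G(l, E) = 22 (G(l, E) = 28 - 6 = 22)
R = -29774 (R = -16883 - 12891 = -29774)
R - G(O, -166) = -29774 - 1*22 = -29774 - 22 = -29796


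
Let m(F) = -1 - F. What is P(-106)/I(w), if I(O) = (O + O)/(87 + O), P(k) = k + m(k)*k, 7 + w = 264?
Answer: -1932592/257 ≈ -7519.8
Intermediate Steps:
w = 257 (w = -7 + 264 = 257)
P(k) = k + k*(-1 - k) (P(k) = k + (-1 - k)*k = k + k*(-1 - k))
I(O) = 2*O/(87 + O) (I(O) = (2*O)/(87 + O) = 2*O/(87 + O))
P(-106)/I(w) = (-1*(-106)²)/((2*257/(87 + 257))) = (-1*11236)/((2*257/344)) = -11236/(2*257*(1/344)) = -11236/257/172 = -11236*172/257 = -1932592/257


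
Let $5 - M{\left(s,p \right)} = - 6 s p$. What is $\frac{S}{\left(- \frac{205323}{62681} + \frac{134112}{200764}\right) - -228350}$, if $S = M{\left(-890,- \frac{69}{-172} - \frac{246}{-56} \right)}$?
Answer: $- \frac{4847463165504433}{43246833354106445} \approx -0.11209$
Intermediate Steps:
$M{\left(s,p \right)} = 5 + 6 p s$ ($M{\left(s,p \right)} = 5 - - 6 s p = 5 - - 6 p s = 5 + 6 p s$)
$S = - \frac{7704115}{301}$ ($S = 5 + 6 \left(- \frac{69}{-172} - \frac{246}{-56}\right) \left(-890\right) = 5 + 6 \left(\left(-69\right) \left(- \frac{1}{172}\right) - - \frac{123}{28}\right) \left(-890\right) = 5 + 6 \left(\frac{69}{172} + \frac{123}{28}\right) \left(-890\right) = 5 + 6 \cdot \frac{1443}{301} \left(-890\right) = 5 - \frac{7705620}{301} = - \frac{7704115}{301} \approx -25595.0$)
$\frac{S}{\left(- \frac{205323}{62681} + \frac{134112}{200764}\right) - -228350} = - \frac{7704115}{301 \left(\left(- \frac{205323}{62681} + \frac{134112}{200764}\right) - -228350\right)} = - \frac{7704115}{301 \left(\left(\left(-205323\right) \frac{1}{62681} + 134112 \cdot \frac{1}{200764}\right) + 228350\right)} = - \frac{7704115}{301 \left(\left(- \frac{205323}{62681} + \frac{33528}{50191}\right) + 228350\right)} = - \frac{7704115}{301 \left(- \frac{8203798125}{3146022071} + 228350\right)} = - \frac{7704115}{301 \cdot \frac{718385936114725}{3146022071}} = \left(- \frac{7704115}{301}\right) \frac{3146022071}{718385936114725} = - \frac{4847463165504433}{43246833354106445}$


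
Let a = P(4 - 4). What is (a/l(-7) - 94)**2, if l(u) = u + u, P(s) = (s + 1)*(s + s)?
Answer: 8836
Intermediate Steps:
P(s) = 2*s*(1 + s) (P(s) = (1 + s)*(2*s) = 2*s*(1 + s))
a = 0 (a = 2*(4 - 4)*(1 + (4 - 4)) = 2*0*(1 + 0) = 2*0*1 = 0)
l(u) = 2*u
(a/l(-7) - 94)**2 = (0/((2*(-7))) - 94)**2 = (0/(-14) - 94)**2 = (0*(-1/14) - 94)**2 = (0 - 94)**2 = (-94)**2 = 8836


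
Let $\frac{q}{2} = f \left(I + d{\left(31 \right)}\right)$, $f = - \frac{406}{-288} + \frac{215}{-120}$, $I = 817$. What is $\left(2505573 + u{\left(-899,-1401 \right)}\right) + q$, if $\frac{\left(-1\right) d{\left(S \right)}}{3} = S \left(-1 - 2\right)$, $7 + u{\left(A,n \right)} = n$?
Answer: $\frac{22529950}{9} \approx 2.5033 \cdot 10^{6}$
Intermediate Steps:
$u{\left(A,n \right)} = -7 + n$
$d{\left(S \right)} = 9 S$ ($d{\left(S \right)} = - 3 S \left(-1 - 2\right) = - 3 S \left(-3\right) = - 3 \left(- 3 S\right) = 9 S$)
$f = - \frac{55}{144}$ ($f = \left(-406\right) \left(- \frac{1}{288}\right) + 215 \left(- \frac{1}{120}\right) = \frac{203}{144} - \frac{43}{24} = - \frac{55}{144} \approx -0.38194$)
$q = - \frac{7535}{9}$ ($q = 2 \left(- \frac{55 \left(817 + 9 \cdot 31\right)}{144}\right) = 2 \left(- \frac{55 \left(817 + 279\right)}{144}\right) = 2 \left(\left(- \frac{55}{144}\right) 1096\right) = 2 \left(- \frac{7535}{18}\right) = - \frac{7535}{9} \approx -837.22$)
$\left(2505573 + u{\left(-899,-1401 \right)}\right) + q = \left(2505573 - 1408\right) - \frac{7535}{9} = 2504165 - \frac{7535}{9} = \frac{22529950}{9}$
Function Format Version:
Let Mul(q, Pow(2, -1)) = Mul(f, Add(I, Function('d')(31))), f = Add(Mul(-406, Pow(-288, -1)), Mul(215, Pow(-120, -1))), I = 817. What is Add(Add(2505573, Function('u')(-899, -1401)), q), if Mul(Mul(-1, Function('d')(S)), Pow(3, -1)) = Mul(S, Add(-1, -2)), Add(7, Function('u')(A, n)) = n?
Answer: Rational(22529950, 9) ≈ 2.5033e+6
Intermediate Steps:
Function('u')(A, n) = Add(-7, n)
Function('d')(S) = Mul(9, S) (Function('d')(S) = Mul(-3, Mul(S, Add(-1, -2))) = Mul(-3, Mul(S, -3)) = Mul(-3, Mul(-3, S)) = Mul(9, S))
f = Rational(-55, 144) (f = Add(Mul(-406, Rational(-1, 288)), Mul(215, Rational(-1, 120))) = Add(Rational(203, 144), Rational(-43, 24)) = Rational(-55, 144) ≈ -0.38194)
q = Rational(-7535, 9) (q = Mul(2, Mul(Rational(-55, 144), Add(817, Mul(9, 31)))) = Mul(2, Mul(Rational(-55, 144), Add(817, 279))) = Mul(2, Mul(Rational(-55, 144), 1096)) = Mul(2, Rational(-7535, 18)) = Rational(-7535, 9) ≈ -837.22)
Add(Add(2505573, Function('u')(-899, -1401)), q) = Add(Add(2505573, Add(-7, -1401)), Rational(-7535, 9)) = Add(Add(2505573, -1408), Rational(-7535, 9)) = Add(2504165, Rational(-7535, 9)) = Rational(22529950, 9)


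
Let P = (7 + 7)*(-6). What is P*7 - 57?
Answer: -645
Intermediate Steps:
P = -84 (P = 14*(-6) = -84)
P*7 - 57 = -84*7 - 57 = -588 - 57 = -645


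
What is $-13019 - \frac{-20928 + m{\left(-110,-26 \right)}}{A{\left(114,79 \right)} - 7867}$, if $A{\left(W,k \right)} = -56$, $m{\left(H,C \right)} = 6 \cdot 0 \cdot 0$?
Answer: $- \frac{34390155}{2641} \approx -13022.0$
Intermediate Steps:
$m{\left(H,C \right)} = 0$ ($m{\left(H,C \right)} = 0 \cdot 0 = 0$)
$-13019 - \frac{-20928 + m{\left(-110,-26 \right)}}{A{\left(114,79 \right)} - 7867} = -13019 - \frac{-20928 + 0}{-56 - 7867} = -13019 - - \frac{20928}{-7923} = -13019 - \left(-20928\right) \left(- \frac{1}{7923}\right) = -13019 - \frac{6976}{2641} = - \frac{34390155}{2641}$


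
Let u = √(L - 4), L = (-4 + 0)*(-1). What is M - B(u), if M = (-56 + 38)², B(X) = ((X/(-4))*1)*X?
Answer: 324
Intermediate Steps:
L = 4 (L = -4*(-1) = 4)
u = 0 (u = √(4 - 4) = √0 = 0)
B(X) = -X²/4 (B(X) = ((X*(-¼))*1)*X = (-X/4*1)*X = (-X/4)*X = -X²/4)
M = 324 (M = (-18)² = 324)
M - B(u) = 324 - (-1)*0²/4 = 324 - (-1)*0/4 = 324 - 1*0 = 324 + 0 = 324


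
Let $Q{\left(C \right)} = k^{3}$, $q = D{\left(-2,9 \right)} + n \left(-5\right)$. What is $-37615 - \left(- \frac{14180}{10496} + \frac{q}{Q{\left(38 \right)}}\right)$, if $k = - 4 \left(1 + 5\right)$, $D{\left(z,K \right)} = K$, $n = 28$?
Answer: $- \frac{21318819811}{566784} \approx -37614.0$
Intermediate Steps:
$k = -24$ ($k = \left(-4\right) 6 = -24$)
$q = -131$ ($q = 9 + 28 \left(-5\right) = 9 - 140 = -131$)
$Q{\left(C \right)} = -13824$ ($Q{\left(C \right)} = \left(-24\right)^{3} = -13824$)
$-37615 - \left(- \frac{14180}{10496} + \frac{q}{Q{\left(38 \right)}}\right) = -37615 - \left(- \frac{14180}{10496} - \frac{131}{-13824}\right) = -37615 - \left(\left(-14180\right) \frac{1}{10496} - - \frac{131}{13824}\right) = -37615 - \left(- \frac{3545}{2624} + \frac{131}{13824}\right) = -37615 - - \frac{760349}{566784} = -37615 + \frac{760349}{566784} = - \frac{21318819811}{566784}$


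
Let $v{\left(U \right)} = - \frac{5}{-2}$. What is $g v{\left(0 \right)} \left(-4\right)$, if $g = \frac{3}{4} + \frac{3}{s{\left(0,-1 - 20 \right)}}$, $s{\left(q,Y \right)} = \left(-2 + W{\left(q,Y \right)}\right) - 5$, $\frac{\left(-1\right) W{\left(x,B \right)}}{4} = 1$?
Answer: $- \frac{105}{22} \approx -4.7727$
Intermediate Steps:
$W{\left(x,B \right)} = -4$ ($W{\left(x,B \right)} = \left(-4\right) 1 = -4$)
$v{\left(U \right)} = \frac{5}{2}$ ($v{\left(U \right)} = \left(-5\right) \left(- \frac{1}{2}\right) = \frac{5}{2}$)
$s{\left(q,Y \right)} = -11$ ($s{\left(q,Y \right)} = \left(-2 - 4\right) - 5 = -6 - 5 = -11$)
$g = \frac{21}{44}$ ($g = \frac{3}{4} + \frac{3}{-11} = 3 \cdot \frac{1}{4} + 3 \left(- \frac{1}{11}\right) = \frac{3}{4} - \frac{3}{11} = \frac{21}{44} \approx 0.47727$)
$g v{\left(0 \right)} \left(-4\right) = \frac{21}{44} \cdot \frac{5}{2} \left(-4\right) = \frac{105}{88} \left(-4\right) = - \frac{105}{22}$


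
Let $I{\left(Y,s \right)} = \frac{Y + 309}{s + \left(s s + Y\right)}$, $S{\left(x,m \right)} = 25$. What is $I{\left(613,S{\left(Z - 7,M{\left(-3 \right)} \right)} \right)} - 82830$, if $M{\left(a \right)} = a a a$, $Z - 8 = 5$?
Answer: $- \frac{104613368}{1263} \approx -82829.0$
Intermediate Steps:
$Z = 13$ ($Z = 8 + 5 = 13$)
$M{\left(a \right)} = a^{3}$ ($M{\left(a \right)} = a^{2} a = a^{3}$)
$I{\left(Y,s \right)} = \frac{309 + Y}{Y + s + s^{2}}$ ($I{\left(Y,s \right)} = \frac{309 + Y}{s + \left(s^{2} + Y\right)} = \frac{309 + Y}{s + \left(Y + s^{2}\right)} = \frac{309 + Y}{Y + s + s^{2}}$)
$I{\left(613,S{\left(Z - 7,M{\left(-3 \right)} \right)} \right)} - 82830 = \frac{309 + 613}{613 + 25 + 25^{2}} - 82830 = \frac{1}{613 + 25 + 625} \cdot 922 - 82830 = \frac{1}{1263} \cdot 922 - 82830 = \frac{922}{1263} - 82830 = - \frac{104613368}{1263}$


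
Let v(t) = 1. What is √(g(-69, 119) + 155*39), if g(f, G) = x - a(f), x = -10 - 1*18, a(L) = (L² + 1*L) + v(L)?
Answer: 2*√331 ≈ 36.387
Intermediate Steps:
a(L) = 1 + L + L² (a(L) = (L² + 1*L) + 1 = (L² + L) + 1 = (L + L²) + 1 = 1 + L + L²)
x = -28 (x = -10 - 18 = -28)
g(f, G) = -29 - f - f² (g(f, G) = -28 - (1 + f + f²) = -28 + (-1 - f - f²) = -29 - f - f²)
√(g(-69, 119) + 155*39) = √((-29 - 1*(-69) - 1*(-69)²) + 155*39) = √((-29 + 69 - 1*4761) + 6045) = √((-29 + 69 - 4761) + 6045) = √(-4721 + 6045) = √1324 = 2*√331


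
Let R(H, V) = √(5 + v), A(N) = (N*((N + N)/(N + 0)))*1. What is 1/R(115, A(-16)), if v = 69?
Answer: √74/74 ≈ 0.11625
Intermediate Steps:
A(N) = 2*N (A(N) = (N*((2*N)/N))*1 = (N*2)*1 = (2*N)*1 = 2*N)
R(H, V) = √74 (R(H, V) = √(5 + 69) = √74)
1/R(115, A(-16)) = 1/(√74) = √74/74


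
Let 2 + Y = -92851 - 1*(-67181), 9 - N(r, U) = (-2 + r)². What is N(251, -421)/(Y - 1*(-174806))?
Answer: -30996/74567 ≈ -0.41568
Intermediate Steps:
N(r, U) = 9 - (-2 + r)²
Y = -25672 (Y = -2 + (-92851 - 1*(-67181)) = -2 + (-92851 + 67181) = -2 - 25670 = -25672)
N(251, -421)/(Y - 1*(-174806)) = (9 - (-2 + 251)²)/(-25672 - 1*(-174806)) = (9 - 1*249²)/(-25672 + 174806) = (9 - 1*62001)/149134 = (9 - 62001)*(1/149134) = -61992*1/149134 = -30996/74567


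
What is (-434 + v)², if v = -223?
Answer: 431649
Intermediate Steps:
(-434 + v)² = (-434 - 223)² = (-657)² = 431649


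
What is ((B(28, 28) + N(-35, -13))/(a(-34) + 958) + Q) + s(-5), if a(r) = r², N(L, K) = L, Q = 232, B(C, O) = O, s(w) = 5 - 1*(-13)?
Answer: 75499/302 ≈ 250.00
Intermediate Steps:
s(w) = 18 (s(w) = 5 + 13 = 18)
((B(28, 28) + N(-35, -13))/(a(-34) + 958) + Q) + s(-5) = ((28 - 35)/((-34)² + 958) + 232) + 18 = (-7/(1156 + 958) + 232) + 18 = (-7/2114 + 232) + 18 = (-7*1/2114 + 232) + 18 = (-1/302 + 232) + 18 = 70063/302 + 18 = 75499/302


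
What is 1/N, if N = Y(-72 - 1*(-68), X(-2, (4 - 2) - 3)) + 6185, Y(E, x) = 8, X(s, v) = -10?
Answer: 1/6193 ≈ 0.00016147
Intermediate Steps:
N = 6193 (N = 8 + 6185 = 6193)
1/N = 1/6193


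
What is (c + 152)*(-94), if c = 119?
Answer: -25474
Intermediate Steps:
(c + 152)*(-94) = (119 + 152)*(-94) = 271*(-94) = -25474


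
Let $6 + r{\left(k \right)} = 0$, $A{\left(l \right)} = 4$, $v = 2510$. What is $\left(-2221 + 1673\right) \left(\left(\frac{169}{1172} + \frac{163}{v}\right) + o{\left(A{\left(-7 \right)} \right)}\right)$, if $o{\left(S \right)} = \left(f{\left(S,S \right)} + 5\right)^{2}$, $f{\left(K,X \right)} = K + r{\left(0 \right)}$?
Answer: $- \frac{1855713361}{367715} \approx -5046.6$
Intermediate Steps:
$r{\left(k \right)} = -6$ ($r{\left(k \right)} = -6 + 0 = -6$)
$f{\left(K,X \right)} = -6 + K$ ($f{\left(K,X \right)} = K - 6 = -6 + K$)
$o{\left(S \right)} = \left(-1 + S\right)^{2}$ ($o{\left(S \right)} = \left(\left(-6 + S\right) + 5\right)^{2} = \left(-1 + S\right)^{2}$)
$\left(-2221 + 1673\right) \left(\left(\frac{169}{1172} + \frac{163}{v}\right) + o{\left(A{\left(-7 \right)} \right)}\right) = \left(-2221 + 1673\right) \left(\left(\frac{169}{1172} + \frac{163}{2510}\right) + \left(-1 + 4\right)^{2}\right) = - 548 \left(\left(169 \cdot \frac{1}{1172} + 163 \cdot \frac{1}{2510}\right) + 3^{2}\right) = - 548 \left(\left(\frac{169}{1172} + \frac{163}{2510}\right) + 9\right) = - 548 \left(\frac{307613}{1470860} + 9\right) = \left(-548\right) \frac{13545353}{1470860} = - \frac{1855713361}{367715}$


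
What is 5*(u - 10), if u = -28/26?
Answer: -720/13 ≈ -55.385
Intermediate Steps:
u = -14/13 (u = -28*1/26 = -14/13 ≈ -1.0769)
5*(u - 10) = 5*(-14/13 - 10) = 5*(-144/13) = -720/13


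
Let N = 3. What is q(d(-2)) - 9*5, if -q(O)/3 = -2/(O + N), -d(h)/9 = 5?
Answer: -316/7 ≈ -45.143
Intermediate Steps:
d(h) = -45 (d(h) = -9*5 = -45)
q(O) = 6/(3 + O) (q(O) = -3*(-2)/(O + 3) = -3*(-2)/(3 + O) = -(-6)/(3 + O) = 6/(3 + O))
q(d(-2)) - 9*5 = 6/(3 - 45) - 9*5 = 6/(-42) - 45 = 6*(-1/42) - 45 = -1/7 - 45 = -316/7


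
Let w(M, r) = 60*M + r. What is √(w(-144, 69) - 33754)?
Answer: 5*I*√1693 ≈ 205.73*I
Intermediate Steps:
w(M, r) = r + 60*M
√(w(-144, 69) - 33754) = √((69 + 60*(-144)) - 33754) = √((69 - 8640) - 33754) = √(-8571 - 33754) = √(-42325) = 5*I*√1693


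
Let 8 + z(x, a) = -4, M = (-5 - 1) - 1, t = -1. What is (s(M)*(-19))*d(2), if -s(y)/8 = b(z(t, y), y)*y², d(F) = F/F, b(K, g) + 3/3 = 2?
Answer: 7448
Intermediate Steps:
M = -7 (M = -6 - 1 = -7)
z(x, a) = -12 (z(x, a) = -8 - 4 = -12)
b(K, g) = 1 (b(K, g) = -1 + 2 = 1)
d(F) = 1
s(y) = -8*y²
(s(M)*(-19))*d(2) = (-8*(-7)²*(-19))*1 = (-8*49*(-19))*1 = -392*(-19)*1 = 7448*1 = 7448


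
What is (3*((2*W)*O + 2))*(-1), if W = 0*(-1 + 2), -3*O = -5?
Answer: -6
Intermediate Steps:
O = 5/3 (O = -⅓*(-5) = 5/3 ≈ 1.6667)
W = 0 (W = 0*1 = 0)
(3*((2*W)*O + 2))*(-1) = (3*((2*0)*(5/3) + 2))*(-1) = (3*(0*(5/3) + 2))*(-1) = (3*(0 + 2))*(-1) = (3*2)*(-1) = 6*(-1) = -6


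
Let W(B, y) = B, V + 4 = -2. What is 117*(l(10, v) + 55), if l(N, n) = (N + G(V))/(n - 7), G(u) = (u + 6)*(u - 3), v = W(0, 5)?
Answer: 43875/7 ≈ 6267.9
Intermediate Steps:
V = -6 (V = -4 - 2 = -6)
v = 0
G(u) = (-3 + u)*(6 + u) (G(u) = (6 + u)*(-3 + u) = (-3 + u)*(6 + u))
l(N, n) = N/(-7 + n) (l(N, n) = (N + (-18 + (-6)**2 + 3*(-6)))/(n - 7) = (N + (-18 + 36 - 18))/(-7 + n) = (N + 0)/(-7 + n) = N/(-7 + n))
117*(l(10, v) + 55) = 117*(10/(-7 + 0) + 55) = 117*(10/(-7) + 55) = 117*(10*(-1/7) + 55) = 117*(-10/7 + 55) = 117*(375/7) = 43875/7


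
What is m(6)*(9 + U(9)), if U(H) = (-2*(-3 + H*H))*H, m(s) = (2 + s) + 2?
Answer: -13950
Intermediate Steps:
m(s) = 4 + s
U(H) = H*(6 - 2*H²) (U(H) = (-2*(-3 + H²))*H = (6 - 2*H²)*H = H*(6 - 2*H²))
m(6)*(9 + U(9)) = (4 + 6)*(9 + 2*9*(3 - 1*9²)) = 10*(9 + 2*9*(3 - 1*81)) = 10*(9 + 2*9*(3 - 81)) = 10*(9 + 2*9*(-78)) = 10*(9 - 1404) = 10*(-1395) = -13950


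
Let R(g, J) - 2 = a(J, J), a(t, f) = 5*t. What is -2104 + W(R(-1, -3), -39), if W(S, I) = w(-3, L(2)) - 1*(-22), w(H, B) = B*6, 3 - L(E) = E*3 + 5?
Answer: -2130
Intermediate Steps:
L(E) = -2 - 3*E (L(E) = 3 - (E*3 + 5) = 3 - (3*E + 5) = 3 - (5 + 3*E) = 3 + (-5 - 3*E) = -2 - 3*E)
R(g, J) = 2 + 5*J
w(H, B) = 6*B
W(S, I) = -26 (W(S, I) = 6*(-2 - 3*2) - 1*(-22) = 6*(-2 - 6) + 22 = 6*(-8) + 22 = -48 + 22 = -26)
-2104 + W(R(-1, -3), -39) = -2104 - 26 = -2130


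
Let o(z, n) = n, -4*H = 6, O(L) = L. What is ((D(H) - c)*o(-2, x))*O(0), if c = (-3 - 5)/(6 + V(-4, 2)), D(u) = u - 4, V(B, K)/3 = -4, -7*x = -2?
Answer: 0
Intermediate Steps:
x = 2/7 (x = -⅐*(-2) = 2/7 ≈ 0.28571)
H = -3/2 (H = -¼*6 = -3/2 ≈ -1.5000)
V(B, K) = -12 (V(B, K) = 3*(-4) = -12)
D(u) = -4 + u
c = 4/3 (c = (-3 - 5)/(6 - 12) = -8/(-6) = -8*(-⅙) = 4/3 ≈ 1.3333)
((D(H) - c)*o(-2, x))*O(0) = (((-4 - 3/2) - 1*4/3)*(2/7))*0 = ((-11/2 - 4/3)*(2/7))*0 = -41/6*2/7*0 = -41/21*0 = 0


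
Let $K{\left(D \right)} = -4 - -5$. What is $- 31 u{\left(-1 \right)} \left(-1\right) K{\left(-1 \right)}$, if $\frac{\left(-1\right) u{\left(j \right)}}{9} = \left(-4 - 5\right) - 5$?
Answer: $3906$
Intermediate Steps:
$u{\left(j \right)} = 126$ ($u{\left(j \right)} = - 9 \left(\left(-4 - 5\right) - 5\right) = - 9 \left(-9 - 5\right) = \left(-9\right) \left(-14\right) = 126$)
$K{\left(D \right)} = 1$ ($K{\left(D \right)} = -4 + 5 = 1$)
$- 31 u{\left(-1 \right)} \left(-1\right) K{\left(-1 \right)} = - 31 \cdot 126 \left(-1\right) 1 = \left(-31\right) \left(-126\right) 1 = 3906 \cdot 1 = 3906$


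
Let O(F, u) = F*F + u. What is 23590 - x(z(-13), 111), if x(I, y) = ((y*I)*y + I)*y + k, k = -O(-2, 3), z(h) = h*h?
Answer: -231124801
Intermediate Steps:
O(F, u) = u + F**2 (O(F, u) = F**2 + u = u + F**2)
z(h) = h**2
k = -7 (k = -(3 + (-2)**2) = -(3 + 4) = -1*7 = -7)
x(I, y) = -7 + y*(I + I*y**2) (x(I, y) = ((y*I)*y + I)*y - 7 = ((I*y)*y + I)*y - 7 = (I*y**2 + I)*y - 7 = (I + I*y**2)*y - 7 = y*(I + I*y**2) - 7 = -7 + y*(I + I*y**2))
23590 - x(z(-13), 111) = 23590 - (-7 + (-13)**2*111 + (-13)**2*111**3) = 23590 - (-7 + 169*111 + 169*1367631) = 23590 - (-7 + 18759 + 231129639) = 23590 - 1*231148391 = 23590 - 231148391 = -231124801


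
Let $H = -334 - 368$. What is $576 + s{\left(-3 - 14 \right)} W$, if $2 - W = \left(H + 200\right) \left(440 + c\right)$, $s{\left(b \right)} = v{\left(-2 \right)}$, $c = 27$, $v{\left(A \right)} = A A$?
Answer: $938320$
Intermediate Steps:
$v{\left(A \right)} = A^{2}$
$H = -702$ ($H = -334 - 368 = -702$)
$s{\left(b \right)} = 4$ ($s{\left(b \right)} = \left(-2\right)^{2} = 4$)
$W = 234436$ ($W = 2 - \left(-702 + 200\right) \left(440 + 27\right) = 2 - \left(-502\right) 467 = 2 - -234434 = 2 + 234434 = 234436$)
$576 + s{\left(-3 - 14 \right)} W = 576 + 4 \cdot 234436 = 576 + 937744 = 938320$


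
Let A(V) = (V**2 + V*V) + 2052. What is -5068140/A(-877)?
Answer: -506814/154031 ≈ -3.2903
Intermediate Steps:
A(V) = 2052 + 2*V**2 (A(V) = (V**2 + V**2) + 2052 = 2*V**2 + 2052 = 2052 + 2*V**2)
-5068140/A(-877) = -5068140/(2052 + 2*(-877)**2) = -5068140/(2052 + 2*769129) = -5068140/(2052 + 1538258) = -5068140/1540310 = -5068140*1/1540310 = -506814/154031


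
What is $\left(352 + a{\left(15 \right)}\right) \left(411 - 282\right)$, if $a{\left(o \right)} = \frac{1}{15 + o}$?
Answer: $\frac{454123}{10} \approx 45412.0$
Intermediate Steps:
$\left(352 + a{\left(15 \right)}\right) \left(411 - 282\right) = \left(352 + \frac{1}{15 + 15}\right) \left(411 - 282\right) = \left(352 + \frac{1}{30}\right) 129 = \frac{10561}{30} \cdot 129 = \frac{454123}{10}$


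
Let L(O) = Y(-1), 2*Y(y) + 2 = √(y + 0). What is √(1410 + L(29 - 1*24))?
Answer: √(5636 + 2*I)/2 ≈ 37.537 + 0.0066602*I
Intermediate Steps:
Y(y) = -1 + √y/2 (Y(y) = -1 + √(y + 0)/2 = -1 + √y/2)
L(O) = -1 + I/2 (L(O) = -1 + √(-1)/2 = -1 + I/2)
√(1410 + L(29 - 1*24)) = √(1410 + (-1 + I/2)) = √(1409 + I/2)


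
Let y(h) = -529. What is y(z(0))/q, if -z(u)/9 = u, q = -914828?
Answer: 529/914828 ≈ 0.00057825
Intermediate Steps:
z(u) = -9*u
y(z(0))/q = -529/(-914828) = -529*(-1/914828) = 529/914828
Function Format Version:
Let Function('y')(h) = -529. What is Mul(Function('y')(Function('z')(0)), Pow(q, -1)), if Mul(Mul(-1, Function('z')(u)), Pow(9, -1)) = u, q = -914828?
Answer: Rational(529, 914828) ≈ 0.00057825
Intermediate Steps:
Function('z')(u) = Mul(-9, u)
Mul(Function('y')(Function('z')(0)), Pow(q, -1)) = Mul(-529, Pow(-914828, -1)) = Mul(-529, Rational(-1, 914828)) = Rational(529, 914828)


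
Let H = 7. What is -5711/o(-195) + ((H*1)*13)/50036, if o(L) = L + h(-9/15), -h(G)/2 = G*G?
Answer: 1020619309/34975164 ≈ 29.181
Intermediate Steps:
h(G) = -2*G**2 (h(G) = -2*G*G = -2*G**2)
o(L) = -18/25 + L (o(L) = L - 2*(-9/15)**2 = L - 2*(-9*1/15)**2 = L - 2*(-3/5)**2 = L - 2*9/25 = L - 18/25 = -18/25 + L)
-5711/o(-195) + ((H*1)*13)/50036 = -5711/(-18/25 - 195) + ((7*1)*13)/50036 = -5711/(-4893/25) + (7*13)*(1/50036) = -5711*(-25/4893) + 91*(1/50036) = 142775/4893 + 13/7148 = 1020619309/34975164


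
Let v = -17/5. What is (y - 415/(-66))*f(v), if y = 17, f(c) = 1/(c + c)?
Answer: -7685/2244 ≈ -3.4247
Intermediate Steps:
v = -17/5 (v = -17*1/5 = -17/5 ≈ -3.4000)
f(c) = 1/(2*c)
(y - 415/(-66))*f(v) = (17 - 415/(-66))*(1/(2*(-17/5))) = (17 - 415*(-1/66))*((1/2)*(-5/17)) = (17 + 415/66)*(-5/34) = (1537/66)*(-5/34) = -7685/2244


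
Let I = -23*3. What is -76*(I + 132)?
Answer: -4788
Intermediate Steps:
I = -69
-76*(I + 132) = -76*(-69 + 132) = -76*63 = -4788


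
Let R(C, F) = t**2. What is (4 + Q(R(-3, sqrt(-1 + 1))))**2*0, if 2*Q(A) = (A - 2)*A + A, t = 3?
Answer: 0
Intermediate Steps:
R(C, F) = 9 (R(C, F) = 3**2 = 9)
Q(A) = A/2 + A*(-2 + A)/2 (Q(A) = ((A - 2)*A + A)/2 = ((-2 + A)*A + A)/2 = (A*(-2 + A) + A)/2 = (A + A*(-2 + A))/2 = A/2 + A*(-2 + A)/2)
(4 + Q(R(-3, sqrt(-1 + 1))))**2*0 = (4 + (1/2)*9*(-1 + 9))**2*0 = (4 + (1/2)*9*8)**2*0 = (4 + 36)**2*0 = 40**2*0 = 1600*0 = 0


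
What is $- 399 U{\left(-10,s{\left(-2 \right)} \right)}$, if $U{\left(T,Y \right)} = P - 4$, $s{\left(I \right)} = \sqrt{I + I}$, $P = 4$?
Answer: $0$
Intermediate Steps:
$s{\left(I \right)} = \sqrt{2} \sqrt{I}$ ($s{\left(I \right)} = \sqrt{2 I} = \sqrt{2} \sqrt{I}$)
$U{\left(T,Y \right)} = 0$ ($U{\left(T,Y \right)} = 4 - 4 = 0$)
$- 399 U{\left(-10,s{\left(-2 \right)} \right)} = \left(-399\right) 0 = 0$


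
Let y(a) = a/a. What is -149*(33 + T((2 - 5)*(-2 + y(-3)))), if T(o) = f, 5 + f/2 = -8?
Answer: -1043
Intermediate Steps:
y(a) = 1
f = -26 (f = -10 + 2*(-8) = -10 - 16 = -26)
T(o) = -26
-149*(33 + T((2 - 5)*(-2 + y(-3)))) = -149*(33 - 26) = -149*7 = -1043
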